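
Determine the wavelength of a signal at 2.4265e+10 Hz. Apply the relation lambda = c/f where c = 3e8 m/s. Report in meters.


lambda = c / f = 3.0000e+08 / 2.4265e+10 = 0.01236 m

0.01236 m


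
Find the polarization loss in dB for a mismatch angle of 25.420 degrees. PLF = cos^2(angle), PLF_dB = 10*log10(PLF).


PLF_linear = cos^2(25.420 deg) = 0.8157441
PLF_dB = 10 * log10(0.8157441) = -0.8845 dB

-0.8845 dB


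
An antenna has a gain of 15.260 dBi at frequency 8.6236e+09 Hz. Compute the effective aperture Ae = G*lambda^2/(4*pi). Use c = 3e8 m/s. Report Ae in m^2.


lambda = c / f = 3.0000e+08 / 8.6236e+09 = 0.03478826 m
G_linear = 10^(15.260/10) = 33.57376
Ae = G_linear * lambda^2 / (4*pi) = 33.57376 * 0.03478826^2 / (4*pi) = 3.233e-03 m^2

3.233e-03 m^2


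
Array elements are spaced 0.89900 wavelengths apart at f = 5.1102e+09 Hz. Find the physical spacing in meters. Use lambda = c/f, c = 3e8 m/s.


lambda = c / f = 3.0000e+08 / 5.1102e+09 = 0.05870612 m
d = 0.89900 * 0.05870612 = 0.05278 m

0.05278 m


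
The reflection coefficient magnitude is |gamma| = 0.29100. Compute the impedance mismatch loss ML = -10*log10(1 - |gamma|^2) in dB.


ML = -10 * log10(1 - 0.29100^2) = -10 * log10(0.915319) = 0.3843 dB

0.3843 dB


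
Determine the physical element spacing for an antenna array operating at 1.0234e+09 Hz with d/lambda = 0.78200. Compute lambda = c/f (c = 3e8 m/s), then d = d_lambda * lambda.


lambda = c / f = 3.0000e+08 / 1.0234e+09 = 0.2931405 m
d = 0.78200 * 0.2931405 = 0.2292 m

0.2292 m


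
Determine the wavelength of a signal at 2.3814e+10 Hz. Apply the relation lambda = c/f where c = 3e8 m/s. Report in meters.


lambda = c / f = 3.0000e+08 / 2.3814e+10 = 0.01260 m

0.01260 m


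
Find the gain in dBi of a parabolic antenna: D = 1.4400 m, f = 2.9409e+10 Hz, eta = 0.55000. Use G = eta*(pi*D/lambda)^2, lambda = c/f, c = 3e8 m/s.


lambda = c / f = 3.0000e+08 / 2.9409e+10 = 0.01020096 m
G_linear = 0.55000 * (pi * 1.4400 / 0.01020096)^2 = 108169.6
G_dBi = 10 * log10(108169.6) = 50.34 dBi

50.34 dBi


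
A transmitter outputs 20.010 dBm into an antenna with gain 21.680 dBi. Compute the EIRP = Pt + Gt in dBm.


EIRP = Pt + Gt = 20.010 + 21.680 = 41.69 dBm

41.69 dBm


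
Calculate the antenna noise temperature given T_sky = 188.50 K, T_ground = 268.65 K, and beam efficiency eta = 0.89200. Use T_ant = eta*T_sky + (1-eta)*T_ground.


T_ant = 0.89200 * 188.50 + (1 - 0.89200) * 268.65 = 197.2 K

197.2 K


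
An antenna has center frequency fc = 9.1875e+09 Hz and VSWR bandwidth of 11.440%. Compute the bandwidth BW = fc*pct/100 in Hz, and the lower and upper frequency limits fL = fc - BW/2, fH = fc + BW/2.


BW = 9.1875e+09 * 11.440/100 = 1.051050e+09 Hz
fL = 9.1875e+09 - 1.051050e+09/2 = 8.662e+09 Hz
fH = 9.1875e+09 + 1.051050e+09/2 = 9.713e+09 Hz

BW=1.051e+09 Hz, fL=8.662e+09 Hz, fH=9.713e+09 Hz


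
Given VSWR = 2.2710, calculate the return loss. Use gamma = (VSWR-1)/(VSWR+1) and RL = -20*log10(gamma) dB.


gamma = (2.2710 - 1) / (2.2710 + 1) = 0.3885662
RL = -20 * log10(0.3885662) = 8.211 dB

8.211 dB


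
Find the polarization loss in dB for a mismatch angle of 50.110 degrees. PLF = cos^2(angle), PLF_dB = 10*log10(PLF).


PLF_linear = cos^2(50.110 deg) = 0.4112859
PLF_dB = 10 * log10(0.4112859) = -3.859 dB

-3.859 dB


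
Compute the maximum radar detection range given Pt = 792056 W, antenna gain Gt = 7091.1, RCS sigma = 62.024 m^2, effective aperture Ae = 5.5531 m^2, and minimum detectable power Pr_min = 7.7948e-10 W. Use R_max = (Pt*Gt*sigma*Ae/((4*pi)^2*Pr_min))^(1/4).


R^4 = 792056*7091.1*62.024*5.5531 / ((4*pi)^2 * 7.7948e-10) = 1.571593e+19
R_max = 1.571593e+19^0.25 = 62963 m

62963 m


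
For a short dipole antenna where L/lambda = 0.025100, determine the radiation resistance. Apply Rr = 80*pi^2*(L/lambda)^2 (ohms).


Rr = 80 * pi^2 * (0.025100)^2 = 80 * 9.869604 * 6.300100e-04 = 0.4974 ohm

0.4974 ohm


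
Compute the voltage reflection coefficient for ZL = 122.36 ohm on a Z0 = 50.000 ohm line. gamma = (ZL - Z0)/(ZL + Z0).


gamma = (122.36 - 50.000) / (122.36 + 50.000) = 0.4198

0.4198


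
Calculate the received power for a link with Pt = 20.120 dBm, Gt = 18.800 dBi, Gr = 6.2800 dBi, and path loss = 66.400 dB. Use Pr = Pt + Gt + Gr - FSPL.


Pr = 20.120 + 18.800 + 6.2800 - 66.400 = -21.20 dBm

-21.20 dBm


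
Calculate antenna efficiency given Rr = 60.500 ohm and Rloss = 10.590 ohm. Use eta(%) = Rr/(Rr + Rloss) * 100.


eta = 60.500 / (60.500 + 10.590) * 100 = 85.10%

85.10%


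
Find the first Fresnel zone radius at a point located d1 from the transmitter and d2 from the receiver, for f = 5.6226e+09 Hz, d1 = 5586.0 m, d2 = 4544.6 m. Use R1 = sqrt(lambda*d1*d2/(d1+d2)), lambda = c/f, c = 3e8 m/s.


lambda = c / f = 3.0000e+08 / 5.6226e+09 = 0.05335610 m
R1 = sqrt(0.05335610 * 5586.0 * 4544.6 / (5586.0 + 4544.6)) = 11.56 m

11.56 m


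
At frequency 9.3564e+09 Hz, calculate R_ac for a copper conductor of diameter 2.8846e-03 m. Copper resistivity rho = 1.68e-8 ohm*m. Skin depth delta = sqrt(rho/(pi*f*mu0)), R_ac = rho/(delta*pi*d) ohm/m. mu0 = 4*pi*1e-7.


delta = sqrt(1.68e-8 / (pi * 9.3564e+09 * 4*pi*1e-7)) = 6.744044e-07 m
R_ac = 1.68e-8 / (6.744044e-07 * pi * 2.8846e-03) = 2.749 ohm/m

2.749 ohm/m


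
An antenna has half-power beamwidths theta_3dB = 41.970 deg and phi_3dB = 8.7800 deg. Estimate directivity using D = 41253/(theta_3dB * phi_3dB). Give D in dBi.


D_linear = 41253 / (41.970 * 8.7800) = 111.9495
D_dBi = 10 * log10(111.9495) = 20.49 dBi

20.49 dBi


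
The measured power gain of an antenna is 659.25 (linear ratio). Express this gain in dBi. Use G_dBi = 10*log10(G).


G_dBi = 10 * log10(659.25) = 28.19 dBi

28.19 dBi


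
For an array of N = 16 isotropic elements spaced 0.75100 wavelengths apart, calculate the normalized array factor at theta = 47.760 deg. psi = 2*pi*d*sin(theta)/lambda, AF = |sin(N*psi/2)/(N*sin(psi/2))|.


psi = 2*pi*0.75100*sin(47.760 deg) = 3.493400 rad
AF = |sin(16*3.493400/2) / (16*sin(3.493400/2))| = 0.02040

0.02040


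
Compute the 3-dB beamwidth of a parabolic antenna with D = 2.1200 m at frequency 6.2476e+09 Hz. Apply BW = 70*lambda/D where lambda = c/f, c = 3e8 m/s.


lambda = c / f = 3.0000e+08 / 6.2476e+09 = 0.04801844 m
BW = 70 * 0.04801844 / 2.1200 = 1.586 deg

1.586 deg


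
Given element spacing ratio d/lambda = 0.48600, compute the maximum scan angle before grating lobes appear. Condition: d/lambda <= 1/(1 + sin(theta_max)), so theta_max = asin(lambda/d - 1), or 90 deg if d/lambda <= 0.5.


lambda/d - 1 = 1/0.48600 - 1 = 1.057613 >= 1
d/lambda <= 0.5, so the array can scan to endfire without grating lobes: theta_max = 90 deg

90 deg


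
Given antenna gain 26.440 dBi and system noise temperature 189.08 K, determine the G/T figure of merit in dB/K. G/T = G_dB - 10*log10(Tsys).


G/T = 26.440 - 10*log10(189.08) = 26.440 - 22.76646 = 3.674 dB/K

3.674 dB/K


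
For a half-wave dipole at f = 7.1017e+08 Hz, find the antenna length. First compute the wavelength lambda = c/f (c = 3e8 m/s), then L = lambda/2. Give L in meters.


lambda = c / f = 3.0000e+08 / 7.1017e+08 = 0.4224341 m
L = lambda / 2 = 0.4224341 / 2 = 0.2112 m

0.2112 m


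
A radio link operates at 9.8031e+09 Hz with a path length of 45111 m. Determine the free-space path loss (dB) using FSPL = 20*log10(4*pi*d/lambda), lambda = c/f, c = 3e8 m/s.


lambda = c / f = 3.0000e+08 / 9.8031e+09 = 0.03060256 m
FSPL = 20 * log10(4*pi*45111/0.03060256) = 145.4 dB

145.4 dB


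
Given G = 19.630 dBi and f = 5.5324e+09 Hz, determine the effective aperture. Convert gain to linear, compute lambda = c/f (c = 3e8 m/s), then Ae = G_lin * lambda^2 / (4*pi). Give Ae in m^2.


lambda = c / f = 3.0000e+08 / 5.5324e+09 = 0.05422601 m
G_linear = 10^(19.630/10) = 91.83326
Ae = G_linear * lambda^2 / (4*pi) = 91.83326 * 0.05422601^2 / (4*pi) = 0.02149 m^2

0.02149 m^2


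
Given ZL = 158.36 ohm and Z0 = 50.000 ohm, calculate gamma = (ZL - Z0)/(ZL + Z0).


gamma = (158.36 - 50.000) / (158.36 + 50.000) = 0.5201

0.5201


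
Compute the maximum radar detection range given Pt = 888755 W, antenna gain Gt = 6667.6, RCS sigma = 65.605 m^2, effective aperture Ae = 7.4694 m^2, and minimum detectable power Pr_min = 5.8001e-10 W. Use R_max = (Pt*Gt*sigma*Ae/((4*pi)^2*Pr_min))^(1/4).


R^4 = 888755*6667.6*65.605*7.4694 / ((4*pi)^2 * 5.8001e-10) = 3.170436e+19
R_max = 3.170436e+19^0.25 = 75038 m

75038 m


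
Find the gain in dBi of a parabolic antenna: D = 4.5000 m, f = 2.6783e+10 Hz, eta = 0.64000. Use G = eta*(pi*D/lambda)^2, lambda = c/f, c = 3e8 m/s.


lambda = c / f = 3.0000e+08 / 2.6783e+10 = 0.01120114 m
G_linear = 0.64000 * (pi * 4.5000 / 0.01120114)^2 = 1.019484e+06
G_dBi = 10 * log10(1.019484e+06) = 60.08 dBi

60.08 dBi


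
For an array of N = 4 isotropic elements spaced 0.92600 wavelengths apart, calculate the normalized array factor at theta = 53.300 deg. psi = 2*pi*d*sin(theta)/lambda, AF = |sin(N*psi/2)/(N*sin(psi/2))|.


psi = 2*pi*0.92600*sin(53.300 deg) = 4.664915 rad
AF = |sin(4*4.664915/2) / (4*sin(4.664915/2))| = 0.03275

0.03275


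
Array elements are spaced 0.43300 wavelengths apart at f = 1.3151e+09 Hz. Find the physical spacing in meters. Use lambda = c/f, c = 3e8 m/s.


lambda = c / f = 3.0000e+08 / 1.3151e+09 = 0.2281195 m
d = 0.43300 * 0.2281195 = 0.09878 m

0.09878 m


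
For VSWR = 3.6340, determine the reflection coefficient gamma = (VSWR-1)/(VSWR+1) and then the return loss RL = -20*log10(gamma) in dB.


gamma = (3.6340 - 1) / (3.6340 + 1) = 0.5684074
RL = -20 * log10(0.5684074) = 4.907 dB

4.907 dB


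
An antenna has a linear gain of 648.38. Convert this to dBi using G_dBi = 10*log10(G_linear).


G_dBi = 10 * log10(648.38) = 28.12 dBi

28.12 dBi


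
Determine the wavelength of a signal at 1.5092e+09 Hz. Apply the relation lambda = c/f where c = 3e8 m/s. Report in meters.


lambda = c / f = 3.0000e+08 / 1.5092e+09 = 0.1988 m

0.1988 m


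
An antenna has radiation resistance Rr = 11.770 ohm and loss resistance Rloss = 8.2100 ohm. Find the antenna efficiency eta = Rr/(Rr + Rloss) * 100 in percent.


eta = 11.770 / (11.770 + 8.2100) * 100 = 58.91%

58.91%


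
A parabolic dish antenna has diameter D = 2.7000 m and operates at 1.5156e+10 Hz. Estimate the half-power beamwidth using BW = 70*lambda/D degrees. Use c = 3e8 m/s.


lambda = c / f = 3.0000e+08 / 1.5156e+10 = 0.01979414 m
BW = 70 * 0.01979414 / 2.7000 = 0.5132 deg

0.5132 deg


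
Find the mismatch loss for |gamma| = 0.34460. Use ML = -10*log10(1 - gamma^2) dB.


ML = -10 * log10(1 - 0.34460^2) = -10 * log10(0.88125084) = 0.5490 dB

0.5490 dB


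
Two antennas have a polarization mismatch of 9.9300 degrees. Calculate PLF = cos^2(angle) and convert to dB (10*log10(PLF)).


PLF_linear = cos^2(9.9300 deg) = 0.9702628
PLF_dB = 10 * log10(0.9702628) = -0.1311 dB

-0.1311 dB


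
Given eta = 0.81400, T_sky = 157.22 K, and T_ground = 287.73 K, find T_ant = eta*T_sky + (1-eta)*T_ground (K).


T_ant = 0.81400 * 157.22 + (1 - 0.81400) * 287.73 = 181.5 K

181.5 K


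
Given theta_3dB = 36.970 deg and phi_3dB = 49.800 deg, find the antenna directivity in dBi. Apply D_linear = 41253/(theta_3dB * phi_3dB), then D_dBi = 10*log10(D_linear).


D_linear = 41253 / (36.970 * 49.800) = 22.40664
D_dBi = 10 * log10(22.40664) = 13.50 dBi

13.50 dBi


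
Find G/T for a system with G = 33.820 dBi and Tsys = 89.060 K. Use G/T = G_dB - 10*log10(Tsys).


G/T = 33.820 - 10*log10(89.060) = 33.820 - 19.49683 = 14.32 dB/K

14.32 dB/K


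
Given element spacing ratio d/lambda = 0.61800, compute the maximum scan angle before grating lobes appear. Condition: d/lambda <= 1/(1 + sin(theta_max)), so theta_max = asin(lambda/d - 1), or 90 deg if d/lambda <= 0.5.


lambda/d - 1 = 1/0.61800 - 1 = 0.6181230
theta_max = asin(0.6181230) = 38.18 deg

38.18 deg


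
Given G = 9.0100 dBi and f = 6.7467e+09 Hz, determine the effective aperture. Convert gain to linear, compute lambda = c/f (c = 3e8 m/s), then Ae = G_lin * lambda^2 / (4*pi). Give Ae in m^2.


lambda = c / f = 3.0000e+08 / 6.7467e+09 = 0.04446618 m
G_linear = 10^(9.0100/10) = 7.961594
Ae = G_linear * lambda^2 / (4*pi) = 7.961594 * 0.04446618^2 / (4*pi) = 1.253e-03 m^2

1.253e-03 m^2


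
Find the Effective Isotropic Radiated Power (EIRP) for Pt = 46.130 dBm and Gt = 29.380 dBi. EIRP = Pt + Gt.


EIRP = Pt + Gt = 46.130 + 29.380 = 75.51 dBm

75.51 dBm


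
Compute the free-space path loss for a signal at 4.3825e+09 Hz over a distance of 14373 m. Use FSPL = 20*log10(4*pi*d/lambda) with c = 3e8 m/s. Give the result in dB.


lambda = c / f = 3.0000e+08 / 4.3825e+09 = 0.06845408 m
FSPL = 20 * log10(4*pi*14373/0.06845408) = 128.4 dB

128.4 dB


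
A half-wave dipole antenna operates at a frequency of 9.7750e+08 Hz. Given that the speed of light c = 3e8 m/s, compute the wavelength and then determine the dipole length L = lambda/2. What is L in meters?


lambda = c / f = 3.0000e+08 / 9.7750e+08 = 0.3069054 m
L = lambda / 2 = 0.3069054 / 2 = 0.1535 m

0.1535 m


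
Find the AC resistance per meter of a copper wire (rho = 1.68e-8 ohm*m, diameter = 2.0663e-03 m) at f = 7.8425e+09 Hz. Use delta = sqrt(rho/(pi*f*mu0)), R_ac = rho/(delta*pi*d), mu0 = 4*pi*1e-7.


delta = sqrt(1.68e-8 / (pi * 7.8425e+09 * 4*pi*1e-7)) = 7.366268e-07 m
R_ac = 1.68e-8 / (7.366268e-07 * pi * 2.0663e-03) = 3.513 ohm/m

3.513 ohm/m


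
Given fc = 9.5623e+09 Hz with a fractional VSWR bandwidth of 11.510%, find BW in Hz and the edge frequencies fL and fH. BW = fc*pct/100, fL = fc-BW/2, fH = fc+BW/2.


BW = 9.5623e+09 * 11.510/100 = 1.100621e+09 Hz
fL = 9.5623e+09 - 1.100621e+09/2 = 9.012e+09 Hz
fH = 9.5623e+09 + 1.100621e+09/2 = 1.011e+10 Hz

BW=1.101e+09 Hz, fL=9.012e+09 Hz, fH=1.011e+10 Hz


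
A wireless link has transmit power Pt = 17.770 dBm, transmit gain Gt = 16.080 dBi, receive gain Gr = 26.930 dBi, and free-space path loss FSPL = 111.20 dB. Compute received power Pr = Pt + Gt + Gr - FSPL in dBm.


Pr = 17.770 + 16.080 + 26.930 - 111.20 = -50.42 dBm

-50.42 dBm


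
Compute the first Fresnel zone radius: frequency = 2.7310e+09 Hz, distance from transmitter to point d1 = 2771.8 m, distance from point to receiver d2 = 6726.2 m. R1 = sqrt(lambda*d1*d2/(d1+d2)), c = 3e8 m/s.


lambda = c / f = 3.0000e+08 / 2.7310e+09 = 0.1098499 m
R1 = sqrt(0.1098499 * 2771.8 * 6726.2 / (2771.8 + 6726.2)) = 14.68 m

14.68 m


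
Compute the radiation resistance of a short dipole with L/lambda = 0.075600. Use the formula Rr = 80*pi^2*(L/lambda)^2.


Rr = 80 * pi^2 * (0.075600)^2 = 80 * 9.869604 * 5.715360e-03 = 4.513 ohm

4.513 ohm


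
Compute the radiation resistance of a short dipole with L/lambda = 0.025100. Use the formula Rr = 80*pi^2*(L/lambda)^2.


Rr = 80 * pi^2 * (0.025100)^2 = 80 * 9.869604 * 6.300100e-04 = 0.4974 ohm

0.4974 ohm


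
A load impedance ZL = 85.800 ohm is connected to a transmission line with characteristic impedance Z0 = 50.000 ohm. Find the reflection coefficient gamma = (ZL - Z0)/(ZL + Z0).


gamma = (85.800 - 50.000) / (85.800 + 50.000) = 0.2636

0.2636


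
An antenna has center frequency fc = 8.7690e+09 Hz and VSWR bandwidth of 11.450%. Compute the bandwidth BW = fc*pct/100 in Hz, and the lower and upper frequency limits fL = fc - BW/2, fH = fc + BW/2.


BW = 8.7690e+09 * 11.450/100 = 1.004050e+09 Hz
fL = 8.7690e+09 - 1.004050e+09/2 = 8.267e+09 Hz
fH = 8.7690e+09 + 1.004050e+09/2 = 9.271e+09 Hz

BW=1.004e+09 Hz, fL=8.267e+09 Hz, fH=9.271e+09 Hz


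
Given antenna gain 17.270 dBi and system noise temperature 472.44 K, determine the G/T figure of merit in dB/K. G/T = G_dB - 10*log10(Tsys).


G/T = 17.270 - 10*log10(472.44) = 17.270 - 26.74347 = -9.473 dB/K

-9.473 dB/K


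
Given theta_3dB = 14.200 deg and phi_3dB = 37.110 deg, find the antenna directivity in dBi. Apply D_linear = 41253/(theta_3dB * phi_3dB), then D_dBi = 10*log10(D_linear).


D_linear = 41253 / (14.200 * 37.110) = 78.28458
D_dBi = 10 * log10(78.28458) = 18.94 dBi

18.94 dBi


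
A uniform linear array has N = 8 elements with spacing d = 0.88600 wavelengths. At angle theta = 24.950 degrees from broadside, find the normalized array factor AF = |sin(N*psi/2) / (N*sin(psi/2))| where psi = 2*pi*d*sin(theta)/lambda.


psi = 2*pi*0.88600*sin(24.950 deg) = 2.348271 rad
AF = |sin(8*2.348271/2) / (8*sin(2.348271/2))| = 4.295e-03

4.295e-03


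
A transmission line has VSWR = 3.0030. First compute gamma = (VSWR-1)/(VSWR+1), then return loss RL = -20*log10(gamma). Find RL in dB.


gamma = (3.0030 - 1) / (3.0030 + 1) = 0.5003747
RL = -20 * log10(0.5003747) = 6.014 dB

6.014 dB


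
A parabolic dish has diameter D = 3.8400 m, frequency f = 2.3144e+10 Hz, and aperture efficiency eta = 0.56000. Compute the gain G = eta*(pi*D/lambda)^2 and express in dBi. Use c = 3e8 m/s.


lambda = c / f = 3.0000e+08 / 2.3144e+10 = 0.01296232 m
G_linear = 0.56000 * (pi * 3.8400 / 0.01296232)^2 = 485048.0
G_dBi = 10 * log10(485048.0) = 56.86 dBi

56.86 dBi


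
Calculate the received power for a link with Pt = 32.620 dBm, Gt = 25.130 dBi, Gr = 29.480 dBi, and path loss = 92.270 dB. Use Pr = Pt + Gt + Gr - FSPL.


Pr = 32.620 + 25.130 + 29.480 - 92.270 = -5.04 dBm

-5.04 dBm


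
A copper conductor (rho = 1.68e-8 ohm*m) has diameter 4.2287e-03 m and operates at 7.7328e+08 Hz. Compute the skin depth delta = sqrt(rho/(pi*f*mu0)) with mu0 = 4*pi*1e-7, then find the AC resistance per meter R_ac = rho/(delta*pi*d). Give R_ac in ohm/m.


delta = sqrt(1.68e-8 / (pi * 7.7328e+08 * 4*pi*1e-7)) = 2.345883e-06 m
R_ac = 1.68e-8 / (2.345883e-06 * pi * 4.2287e-03) = 0.5391 ohm/m

0.5391 ohm/m


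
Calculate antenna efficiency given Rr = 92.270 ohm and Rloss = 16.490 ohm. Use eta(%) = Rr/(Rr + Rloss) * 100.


eta = 92.270 / (92.270 + 16.490) * 100 = 84.84%

84.84%


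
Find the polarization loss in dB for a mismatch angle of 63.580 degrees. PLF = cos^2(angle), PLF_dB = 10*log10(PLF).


PLF_linear = cos^2(63.580 deg) = 0.1979786
PLF_dB = 10 * log10(0.1979786) = -7.034 dB

-7.034 dB


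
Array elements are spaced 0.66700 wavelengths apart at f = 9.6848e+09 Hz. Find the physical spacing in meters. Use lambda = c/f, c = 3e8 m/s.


lambda = c / f = 3.0000e+08 / 9.6848e+09 = 0.03097638 m
d = 0.66700 * 0.03097638 = 0.02066 m

0.02066 m


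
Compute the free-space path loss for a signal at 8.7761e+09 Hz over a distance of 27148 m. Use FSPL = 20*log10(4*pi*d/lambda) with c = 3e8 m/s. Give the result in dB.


lambda = c / f = 3.0000e+08 / 8.7761e+09 = 0.03418375 m
FSPL = 20 * log10(4*pi*27148/0.03418375) = 140.0 dB

140.0 dB


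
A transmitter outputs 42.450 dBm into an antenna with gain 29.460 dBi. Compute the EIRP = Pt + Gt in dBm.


EIRP = Pt + Gt = 42.450 + 29.460 = 71.91 dBm

71.91 dBm


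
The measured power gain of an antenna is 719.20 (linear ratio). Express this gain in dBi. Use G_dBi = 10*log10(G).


G_dBi = 10 * log10(719.20) = 28.57 dBi

28.57 dBi


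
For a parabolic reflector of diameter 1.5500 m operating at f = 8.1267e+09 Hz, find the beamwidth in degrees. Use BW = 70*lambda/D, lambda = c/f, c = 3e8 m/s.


lambda = c / f = 3.0000e+08 / 8.1267e+09 = 0.03691535 m
BW = 70 * 0.03691535 / 1.5500 = 1.667 deg

1.667 deg


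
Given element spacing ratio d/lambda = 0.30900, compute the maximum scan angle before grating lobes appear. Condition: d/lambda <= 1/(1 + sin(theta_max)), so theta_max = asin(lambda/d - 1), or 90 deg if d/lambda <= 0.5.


lambda/d - 1 = 1/0.30900 - 1 = 2.236246 >= 1
d/lambda <= 0.5, so the array can scan to endfire without grating lobes: theta_max = 90 deg

90 deg


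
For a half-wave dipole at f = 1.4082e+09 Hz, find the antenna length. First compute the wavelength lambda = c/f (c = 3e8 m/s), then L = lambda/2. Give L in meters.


lambda = c / f = 3.0000e+08 / 1.4082e+09 = 0.2130379 m
L = lambda / 2 = 0.2130379 / 2 = 0.1065 m

0.1065 m


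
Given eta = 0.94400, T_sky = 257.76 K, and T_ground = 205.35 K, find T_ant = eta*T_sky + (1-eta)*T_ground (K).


T_ant = 0.94400 * 257.76 + (1 - 0.94400) * 205.35 = 254.8 K

254.8 K


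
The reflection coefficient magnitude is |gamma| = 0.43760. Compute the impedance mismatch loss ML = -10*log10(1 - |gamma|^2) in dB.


ML = -10 * log10(1 - 0.43760^2) = -10 * log10(0.80850624) = 0.9232 dB

0.9232 dB


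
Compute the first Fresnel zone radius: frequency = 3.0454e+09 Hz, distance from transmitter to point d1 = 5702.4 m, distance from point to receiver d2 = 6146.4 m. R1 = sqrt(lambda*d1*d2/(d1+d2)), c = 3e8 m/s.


lambda = c / f = 3.0000e+08 / 3.0454e+09 = 0.09850923 m
R1 = sqrt(0.09850923 * 5702.4 * 6146.4 / (5702.4 + 6146.4)) = 17.07 m

17.07 m


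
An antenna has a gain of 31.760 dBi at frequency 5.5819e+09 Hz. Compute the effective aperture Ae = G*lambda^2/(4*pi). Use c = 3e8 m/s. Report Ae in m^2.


lambda = c / f = 3.0000e+08 / 5.5819e+09 = 0.05374514 m
G_linear = 10^(31.760/10) = 1499.685
Ae = G_linear * lambda^2 / (4*pi) = 1499.685 * 0.05374514^2 / (4*pi) = 0.3447 m^2

0.3447 m^2


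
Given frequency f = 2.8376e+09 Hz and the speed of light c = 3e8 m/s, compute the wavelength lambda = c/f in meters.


lambda = c / f = 3.0000e+08 / 2.8376e+09 = 0.1057 m

0.1057 m


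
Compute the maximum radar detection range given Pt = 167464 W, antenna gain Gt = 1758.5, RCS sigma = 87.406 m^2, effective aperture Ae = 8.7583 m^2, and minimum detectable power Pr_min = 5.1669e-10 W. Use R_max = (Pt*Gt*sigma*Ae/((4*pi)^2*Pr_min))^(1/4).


R^4 = 167464*1758.5*87.406*8.7583 / ((4*pi)^2 * 5.1669e-10) = 2.762963e+18
R_max = 2.762963e+18^0.25 = 40770 m

40770 m


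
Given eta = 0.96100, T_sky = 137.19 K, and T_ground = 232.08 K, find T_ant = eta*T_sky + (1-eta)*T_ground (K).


T_ant = 0.96100 * 137.19 + (1 - 0.96100) * 232.08 = 140.9 K

140.9 K


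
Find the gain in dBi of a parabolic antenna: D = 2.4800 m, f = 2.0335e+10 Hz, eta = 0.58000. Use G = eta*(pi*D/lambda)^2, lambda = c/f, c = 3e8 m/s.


lambda = c / f = 3.0000e+08 / 2.0335e+10 = 0.01475289 m
G_linear = 0.58000 * (pi * 2.4800 / 0.01475289)^2 = 161762.1
G_dBi = 10 * log10(161762.1) = 52.09 dBi

52.09 dBi


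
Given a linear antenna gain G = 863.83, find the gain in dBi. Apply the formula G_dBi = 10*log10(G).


G_dBi = 10 * log10(863.83) = 29.36 dBi

29.36 dBi


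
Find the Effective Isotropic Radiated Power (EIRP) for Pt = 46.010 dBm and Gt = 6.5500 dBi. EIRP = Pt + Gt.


EIRP = Pt + Gt = 46.010 + 6.5500 = 52.56 dBm

52.56 dBm


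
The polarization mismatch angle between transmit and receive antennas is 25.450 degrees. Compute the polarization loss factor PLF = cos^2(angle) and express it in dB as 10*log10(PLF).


PLF_linear = cos^2(25.450 deg) = 0.8153379
PLF_dB = 10 * log10(0.8153379) = -0.8866 dB

-0.8866 dB


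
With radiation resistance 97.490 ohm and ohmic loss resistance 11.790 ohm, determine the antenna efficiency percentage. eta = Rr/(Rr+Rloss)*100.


eta = 97.490 / (97.490 + 11.790) * 100 = 89.21%

89.21%


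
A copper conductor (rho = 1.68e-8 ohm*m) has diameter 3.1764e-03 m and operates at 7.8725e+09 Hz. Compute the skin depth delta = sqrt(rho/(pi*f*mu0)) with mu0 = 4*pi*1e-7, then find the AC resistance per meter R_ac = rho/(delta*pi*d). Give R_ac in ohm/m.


delta = sqrt(1.68e-8 / (pi * 7.8725e+09 * 4*pi*1e-7)) = 7.352219e-07 m
R_ac = 1.68e-8 / (7.352219e-07 * pi * 3.1764e-03) = 2.290 ohm/m

2.290 ohm/m


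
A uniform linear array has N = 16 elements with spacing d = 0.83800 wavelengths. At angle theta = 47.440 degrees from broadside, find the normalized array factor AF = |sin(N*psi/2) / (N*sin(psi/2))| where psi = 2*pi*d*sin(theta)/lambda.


psi = 2*pi*0.83800*sin(47.440 deg) = 3.878266 rad
AF = |sin(16*3.878266/2) / (16*sin(3.878266/2))| = 0.02546

0.02546


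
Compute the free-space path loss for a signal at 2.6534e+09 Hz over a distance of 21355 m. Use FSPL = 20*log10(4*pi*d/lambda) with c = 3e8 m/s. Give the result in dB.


lambda = c / f = 3.0000e+08 / 2.6534e+09 = 0.1130625 m
FSPL = 20 * log10(4*pi*21355/0.1130625) = 127.5 dB

127.5 dB


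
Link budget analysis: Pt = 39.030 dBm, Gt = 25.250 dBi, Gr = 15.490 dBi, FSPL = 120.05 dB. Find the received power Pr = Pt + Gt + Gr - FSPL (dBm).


Pr = 39.030 + 25.250 + 15.490 - 120.05 = -40.28 dBm

-40.28 dBm


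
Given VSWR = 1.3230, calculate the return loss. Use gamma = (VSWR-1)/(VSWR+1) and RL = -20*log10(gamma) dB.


gamma = (1.3230 - 1) / (1.3230 + 1) = 0.1390443
RL = -20 * log10(0.1390443) = 17.14 dB

17.14 dB


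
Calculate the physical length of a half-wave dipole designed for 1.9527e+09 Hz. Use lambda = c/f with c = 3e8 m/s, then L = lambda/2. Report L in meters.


lambda = c / f = 3.0000e+08 / 1.9527e+09 = 0.1536334 m
L = lambda / 2 = 0.1536334 / 2 = 0.07682 m

0.07682 m


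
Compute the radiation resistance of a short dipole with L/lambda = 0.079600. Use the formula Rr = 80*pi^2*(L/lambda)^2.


Rr = 80 * pi^2 * (0.079600)^2 = 80 * 9.869604 * 6.336160e-03 = 5.003 ohm

5.003 ohm


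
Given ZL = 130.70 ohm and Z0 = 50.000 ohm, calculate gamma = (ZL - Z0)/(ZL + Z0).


gamma = (130.70 - 50.000) / (130.70 + 50.000) = 0.4466

0.4466


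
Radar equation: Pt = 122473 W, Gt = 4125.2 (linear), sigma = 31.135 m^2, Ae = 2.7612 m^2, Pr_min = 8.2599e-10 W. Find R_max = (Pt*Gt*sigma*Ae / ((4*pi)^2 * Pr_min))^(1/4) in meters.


R^4 = 122473*4125.2*31.135*2.7612 / ((4*pi)^2 * 8.2599e-10) = 3.329949e+17
R_max = 3.329949e+17^0.25 = 24022 m

24022 m


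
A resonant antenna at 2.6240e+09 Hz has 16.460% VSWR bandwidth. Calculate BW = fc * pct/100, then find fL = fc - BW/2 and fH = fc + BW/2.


BW = 2.6240e+09 * 16.460/100 = 4.319104e+08 Hz
fL = 2.6240e+09 - 4.319104e+08/2 = 2.408e+09 Hz
fH = 2.6240e+09 + 4.319104e+08/2 = 2.840e+09 Hz

BW=4.319e+08 Hz, fL=2.408e+09 Hz, fH=2.840e+09 Hz


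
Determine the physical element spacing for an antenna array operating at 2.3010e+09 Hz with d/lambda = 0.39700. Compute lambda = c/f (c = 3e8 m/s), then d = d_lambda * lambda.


lambda = c / f = 3.0000e+08 / 2.3010e+09 = 0.1303781 m
d = 0.39700 * 0.1303781 = 0.05176 m

0.05176 m


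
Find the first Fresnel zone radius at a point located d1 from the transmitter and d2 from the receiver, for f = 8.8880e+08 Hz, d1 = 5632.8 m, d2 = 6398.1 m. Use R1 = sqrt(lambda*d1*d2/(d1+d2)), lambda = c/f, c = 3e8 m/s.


lambda = c / f = 3.0000e+08 / 8.8880e+08 = 0.3375338 m
R1 = sqrt(0.3375338 * 5632.8 * 6398.1 / (5632.8 + 6398.1)) = 31.80 m

31.80 m


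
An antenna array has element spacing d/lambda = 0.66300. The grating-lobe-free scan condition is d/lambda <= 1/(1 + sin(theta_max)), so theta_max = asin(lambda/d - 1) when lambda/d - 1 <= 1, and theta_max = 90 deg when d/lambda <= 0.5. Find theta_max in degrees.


lambda/d - 1 = 1/0.66300 - 1 = 0.5082956
theta_max = asin(0.5082956) = 30.55 deg

30.55 deg


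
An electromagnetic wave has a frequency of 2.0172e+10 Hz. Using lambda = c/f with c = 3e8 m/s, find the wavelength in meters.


lambda = c / f = 3.0000e+08 / 2.0172e+10 = 0.01487 m

0.01487 m


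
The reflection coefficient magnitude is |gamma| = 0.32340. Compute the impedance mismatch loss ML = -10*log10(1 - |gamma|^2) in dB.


ML = -10 * log10(1 - 0.32340^2) = -10 * log10(0.89541244) = 0.4798 dB

0.4798 dB


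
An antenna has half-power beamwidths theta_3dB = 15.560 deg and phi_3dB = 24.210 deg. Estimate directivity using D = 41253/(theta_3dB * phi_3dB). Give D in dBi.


D_linear = 41253 / (15.560 * 24.210) = 109.5093
D_dBi = 10 * log10(109.5093) = 20.39 dBi

20.39 dBi


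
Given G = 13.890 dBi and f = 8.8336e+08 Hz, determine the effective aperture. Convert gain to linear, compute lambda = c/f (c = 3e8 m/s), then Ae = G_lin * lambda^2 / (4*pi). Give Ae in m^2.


lambda = c / f = 3.0000e+08 / 8.8336e+08 = 0.3396124 m
G_linear = 10^(13.890/10) = 24.49063
Ae = G_linear * lambda^2 / (4*pi) = 24.49063 * 0.3396124^2 / (4*pi) = 0.2248 m^2

0.2248 m^2


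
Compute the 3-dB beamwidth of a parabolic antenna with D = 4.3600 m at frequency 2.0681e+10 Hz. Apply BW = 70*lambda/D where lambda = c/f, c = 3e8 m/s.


lambda = c / f = 3.0000e+08 / 2.0681e+10 = 0.01450607 m
BW = 70 * 0.01450607 / 4.3600 = 0.2329 deg

0.2329 deg


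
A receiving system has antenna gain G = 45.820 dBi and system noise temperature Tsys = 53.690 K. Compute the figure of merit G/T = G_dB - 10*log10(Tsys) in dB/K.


G/T = 45.820 - 10*log10(53.690) = 45.820 - 17.29893 = 28.52 dB/K

28.52 dB/K


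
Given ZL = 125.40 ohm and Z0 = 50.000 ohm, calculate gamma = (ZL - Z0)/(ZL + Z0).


gamma = (125.40 - 50.000) / (125.40 + 50.000) = 0.4299

0.4299


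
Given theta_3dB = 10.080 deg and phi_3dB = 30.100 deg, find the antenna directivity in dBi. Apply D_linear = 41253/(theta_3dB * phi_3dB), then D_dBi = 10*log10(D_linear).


D_linear = 41253 / (10.080 * 30.100) = 135.9654
D_dBi = 10 * log10(135.9654) = 21.33 dBi

21.33 dBi


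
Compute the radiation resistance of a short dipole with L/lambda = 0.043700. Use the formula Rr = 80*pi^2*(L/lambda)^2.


Rr = 80 * pi^2 * (0.043700)^2 = 80 * 9.869604 * 1.909690e-03 = 1.508 ohm

1.508 ohm


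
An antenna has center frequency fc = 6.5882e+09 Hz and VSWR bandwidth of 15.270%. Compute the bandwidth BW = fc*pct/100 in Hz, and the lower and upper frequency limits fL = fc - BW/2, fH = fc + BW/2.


BW = 6.5882e+09 * 15.270/100 = 1.006018e+09 Hz
fL = 6.5882e+09 - 1.006018e+09/2 = 6.085e+09 Hz
fH = 6.5882e+09 + 1.006018e+09/2 = 7.091e+09 Hz

BW=1.006e+09 Hz, fL=6.085e+09 Hz, fH=7.091e+09 Hz


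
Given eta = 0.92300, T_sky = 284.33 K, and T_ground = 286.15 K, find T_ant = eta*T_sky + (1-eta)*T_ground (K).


T_ant = 0.92300 * 284.33 + (1 - 0.92300) * 286.15 = 284.5 K

284.5 K


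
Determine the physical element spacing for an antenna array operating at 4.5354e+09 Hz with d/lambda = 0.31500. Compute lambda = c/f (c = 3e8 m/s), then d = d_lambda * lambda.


lambda = c / f = 3.0000e+08 / 4.5354e+09 = 0.06614632 m
d = 0.31500 * 0.06614632 = 0.02084 m

0.02084 m


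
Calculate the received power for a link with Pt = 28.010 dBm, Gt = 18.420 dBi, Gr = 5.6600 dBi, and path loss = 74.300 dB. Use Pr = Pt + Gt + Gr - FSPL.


Pr = 28.010 + 18.420 + 5.6600 - 74.300 = -22.21 dBm

-22.21 dBm


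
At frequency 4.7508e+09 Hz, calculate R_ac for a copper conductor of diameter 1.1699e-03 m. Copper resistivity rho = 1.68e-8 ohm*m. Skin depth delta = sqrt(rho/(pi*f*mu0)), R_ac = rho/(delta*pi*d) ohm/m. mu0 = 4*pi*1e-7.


delta = sqrt(1.68e-8 / (pi * 4.7508e+09 * 4*pi*1e-7)) = 9.464363e-07 m
R_ac = 1.68e-8 / (9.464363e-07 * pi * 1.1699e-03) = 4.830 ohm/m

4.830 ohm/m


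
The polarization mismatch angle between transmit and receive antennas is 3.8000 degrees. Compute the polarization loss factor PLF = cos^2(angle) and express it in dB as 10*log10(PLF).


PLF_linear = cos^2(3.8000 deg) = 0.9956078
PLF_dB = 10 * log10(0.9956078) = -0.01912 dB

-0.01912 dB


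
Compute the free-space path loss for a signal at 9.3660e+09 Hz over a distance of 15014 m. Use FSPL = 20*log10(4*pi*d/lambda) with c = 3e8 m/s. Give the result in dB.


lambda = c / f = 3.0000e+08 / 9.3660e+09 = 0.03203075 m
FSPL = 20 * log10(4*pi*15014/0.03203075) = 135.4 dB

135.4 dB


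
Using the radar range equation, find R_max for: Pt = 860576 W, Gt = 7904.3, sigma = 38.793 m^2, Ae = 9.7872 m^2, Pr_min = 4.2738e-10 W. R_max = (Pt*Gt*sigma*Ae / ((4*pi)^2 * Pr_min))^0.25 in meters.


R^4 = 860576*7904.3*38.793*9.7872 / ((4*pi)^2 * 4.2738e-10) = 3.826754e+19
R_max = 3.826754e+19^0.25 = 78652 m

78652 m


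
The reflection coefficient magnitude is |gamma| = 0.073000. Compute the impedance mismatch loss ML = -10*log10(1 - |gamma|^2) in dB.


ML = -10 * log10(1 - 0.073000^2) = -10 * log10(0.994671) = 0.02321 dB

0.02321 dB


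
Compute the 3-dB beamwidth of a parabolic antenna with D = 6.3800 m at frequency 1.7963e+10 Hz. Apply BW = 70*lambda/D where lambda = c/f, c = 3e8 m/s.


lambda = c / f = 3.0000e+08 / 1.7963e+10 = 0.01670100 m
BW = 70 * 0.01670100 / 6.3800 = 0.1832 deg

0.1832 deg


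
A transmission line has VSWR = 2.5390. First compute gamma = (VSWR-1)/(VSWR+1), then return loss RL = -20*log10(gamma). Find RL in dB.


gamma = (2.5390 - 1) / (2.5390 + 1) = 0.4348686
RL = -20 * log10(0.4348686) = 7.233 dB

7.233 dB


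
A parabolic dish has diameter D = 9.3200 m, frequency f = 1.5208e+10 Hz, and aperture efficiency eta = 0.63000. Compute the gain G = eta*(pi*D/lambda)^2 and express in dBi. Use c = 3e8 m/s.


lambda = c / f = 3.0000e+08 / 1.5208e+10 = 0.01972646 m
G_linear = 0.63000 * (pi * 9.3200 / 0.01972646)^2 = 1.387950e+06
G_dBi = 10 * log10(1.387950e+06) = 61.42 dBi

61.42 dBi


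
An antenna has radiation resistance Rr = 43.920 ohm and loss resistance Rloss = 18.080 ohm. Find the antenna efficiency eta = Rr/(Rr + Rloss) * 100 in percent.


eta = 43.920 / (43.920 + 18.080) * 100 = 70.84%

70.84%


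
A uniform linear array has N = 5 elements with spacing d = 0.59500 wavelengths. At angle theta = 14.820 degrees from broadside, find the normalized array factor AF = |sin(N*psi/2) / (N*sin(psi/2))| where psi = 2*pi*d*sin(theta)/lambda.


psi = 2*pi*0.59500*sin(14.820 deg) = 0.9562444 rad
AF = |sin(5*0.9562444/2) / (5*sin(0.9562444/2))| = 0.2966

0.2966


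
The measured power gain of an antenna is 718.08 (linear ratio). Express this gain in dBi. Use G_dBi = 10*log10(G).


G_dBi = 10 * log10(718.08) = 28.56 dBi

28.56 dBi


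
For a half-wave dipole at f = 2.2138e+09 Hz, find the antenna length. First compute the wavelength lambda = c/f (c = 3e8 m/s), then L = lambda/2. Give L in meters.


lambda = c / f = 3.0000e+08 / 2.2138e+09 = 0.1355136 m
L = lambda / 2 = 0.1355136 / 2 = 0.06776 m

0.06776 m


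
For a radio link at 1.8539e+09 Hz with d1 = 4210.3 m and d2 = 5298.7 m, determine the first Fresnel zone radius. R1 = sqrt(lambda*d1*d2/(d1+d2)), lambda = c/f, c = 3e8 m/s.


lambda = c / f = 3.0000e+08 / 1.8539e+09 = 0.1618210 m
R1 = sqrt(0.1618210 * 4210.3 * 5298.7 / (4210.3 + 5298.7)) = 19.48 m

19.48 m


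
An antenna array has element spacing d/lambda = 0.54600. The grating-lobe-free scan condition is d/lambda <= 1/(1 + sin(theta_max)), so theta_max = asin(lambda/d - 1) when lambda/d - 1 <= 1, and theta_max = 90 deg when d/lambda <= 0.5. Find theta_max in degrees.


lambda/d - 1 = 1/0.54600 - 1 = 0.8315018
theta_max = asin(0.8315018) = 56.25 deg

56.25 deg


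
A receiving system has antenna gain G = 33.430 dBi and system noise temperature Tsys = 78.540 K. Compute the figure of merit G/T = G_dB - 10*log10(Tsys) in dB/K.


G/T = 33.430 - 10*log10(78.540) = 33.430 - 18.95091 = 14.48 dB/K

14.48 dB/K


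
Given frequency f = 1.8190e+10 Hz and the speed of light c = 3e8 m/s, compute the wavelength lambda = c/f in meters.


lambda = c / f = 3.0000e+08 / 1.8190e+10 = 0.01649 m

0.01649 m


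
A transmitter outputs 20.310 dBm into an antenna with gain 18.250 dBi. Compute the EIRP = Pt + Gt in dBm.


EIRP = Pt + Gt = 20.310 + 18.250 = 38.56 dBm

38.56 dBm


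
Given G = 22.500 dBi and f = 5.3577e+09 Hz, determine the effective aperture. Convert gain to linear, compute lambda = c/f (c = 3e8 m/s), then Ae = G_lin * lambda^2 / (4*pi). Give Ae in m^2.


lambda = c / f = 3.0000e+08 / 5.3577e+09 = 0.05599418 m
G_linear = 10^(22.500/10) = 177.8279
Ae = G_linear * lambda^2 / (4*pi) = 177.8279 * 0.05599418^2 / (4*pi) = 0.04437 m^2

0.04437 m^2


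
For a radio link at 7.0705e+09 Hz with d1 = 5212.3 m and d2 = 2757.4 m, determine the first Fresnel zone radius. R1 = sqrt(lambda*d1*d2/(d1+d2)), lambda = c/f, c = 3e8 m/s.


lambda = c / f = 3.0000e+08 / 7.0705e+09 = 0.04242981 m
R1 = sqrt(0.04242981 * 5212.3 * 2757.4 / (5212.3 + 2757.4)) = 8.747 m

8.747 m


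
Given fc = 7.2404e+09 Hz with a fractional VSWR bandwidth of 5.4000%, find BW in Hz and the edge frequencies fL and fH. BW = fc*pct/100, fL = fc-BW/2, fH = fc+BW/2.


BW = 7.2404e+09 * 5.4000/100 = 3.909816e+08 Hz
fL = 7.2404e+09 - 3.909816e+08/2 = 7.045e+09 Hz
fH = 7.2404e+09 + 3.909816e+08/2 = 7.436e+09 Hz

BW=3.910e+08 Hz, fL=7.045e+09 Hz, fH=7.436e+09 Hz


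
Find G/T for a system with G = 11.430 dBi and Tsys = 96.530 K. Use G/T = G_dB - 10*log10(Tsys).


G/T = 11.430 - 10*log10(96.530) = 11.430 - 19.84662 = -8.417 dB/K

-8.417 dB/K


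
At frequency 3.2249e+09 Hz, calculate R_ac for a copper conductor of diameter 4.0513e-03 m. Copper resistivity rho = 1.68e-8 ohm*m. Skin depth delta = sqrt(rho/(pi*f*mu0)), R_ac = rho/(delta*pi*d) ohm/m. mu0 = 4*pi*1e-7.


delta = sqrt(1.68e-8 / (pi * 3.2249e+09 * 4*pi*1e-7)) = 1.148727e-06 m
R_ac = 1.68e-8 / (1.148727e-06 * pi * 4.0513e-03) = 1.149 ohm/m

1.149 ohm/m


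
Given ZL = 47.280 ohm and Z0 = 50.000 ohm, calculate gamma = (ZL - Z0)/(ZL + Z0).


gamma = (47.280 - 50.000) / (47.280 + 50.000) = -0.02796

-0.02796


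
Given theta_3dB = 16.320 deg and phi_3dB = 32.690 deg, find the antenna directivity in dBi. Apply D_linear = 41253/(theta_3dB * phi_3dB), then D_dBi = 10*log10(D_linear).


D_linear = 41253 / (16.320 * 32.690) = 77.32509
D_dBi = 10 * log10(77.32509) = 18.88 dBi

18.88 dBi


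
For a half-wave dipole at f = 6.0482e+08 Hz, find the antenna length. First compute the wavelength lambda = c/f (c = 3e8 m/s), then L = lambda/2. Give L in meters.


lambda = c / f = 3.0000e+08 / 6.0482e+08 = 0.4960153 m
L = lambda / 2 = 0.4960153 / 2 = 0.2480 m

0.2480 m


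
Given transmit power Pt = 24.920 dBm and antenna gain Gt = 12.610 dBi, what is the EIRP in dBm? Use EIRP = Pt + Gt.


EIRP = Pt + Gt = 24.920 + 12.610 = 37.53 dBm

37.53 dBm


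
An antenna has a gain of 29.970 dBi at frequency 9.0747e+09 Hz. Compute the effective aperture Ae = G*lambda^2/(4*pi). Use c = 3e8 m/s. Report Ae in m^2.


lambda = c / f = 3.0000e+08 / 9.0747e+09 = 0.03305894 m
G_linear = 10^(29.970/10) = 993.1160
Ae = G_linear * lambda^2 / (4*pi) = 993.1160 * 0.03305894^2 / (4*pi) = 0.08637 m^2

0.08637 m^2


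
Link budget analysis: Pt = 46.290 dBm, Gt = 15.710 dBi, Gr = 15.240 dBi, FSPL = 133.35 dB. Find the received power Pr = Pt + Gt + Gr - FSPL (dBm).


Pr = 46.290 + 15.710 + 15.240 - 133.35 = -56.11 dBm

-56.11 dBm


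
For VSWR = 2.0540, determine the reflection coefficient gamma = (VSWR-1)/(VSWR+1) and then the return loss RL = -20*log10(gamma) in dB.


gamma = (2.0540 - 1) / (2.0540 + 1) = 0.3451212
RL = -20 * log10(0.3451212) = 9.241 dB

9.241 dB


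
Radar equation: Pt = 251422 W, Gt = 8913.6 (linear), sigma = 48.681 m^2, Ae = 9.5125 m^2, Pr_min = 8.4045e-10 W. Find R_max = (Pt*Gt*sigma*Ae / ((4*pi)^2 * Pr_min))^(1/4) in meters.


R^4 = 251422*8913.6*48.681*9.5125 / ((4*pi)^2 * 8.4045e-10) = 7.819500e+18
R_max = 7.819500e+18^0.25 = 52880 m

52880 m


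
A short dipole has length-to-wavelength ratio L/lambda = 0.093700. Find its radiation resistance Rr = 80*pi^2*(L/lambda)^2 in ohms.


Rr = 80 * pi^2 * (0.093700)^2 = 80 * 9.869604 * 8.779690e-03 = 6.932 ohm

6.932 ohm


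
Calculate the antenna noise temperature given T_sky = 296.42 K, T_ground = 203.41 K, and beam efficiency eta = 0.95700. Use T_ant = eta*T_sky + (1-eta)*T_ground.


T_ant = 0.95700 * 296.42 + (1 - 0.95700) * 203.41 = 292.4 K

292.4 K


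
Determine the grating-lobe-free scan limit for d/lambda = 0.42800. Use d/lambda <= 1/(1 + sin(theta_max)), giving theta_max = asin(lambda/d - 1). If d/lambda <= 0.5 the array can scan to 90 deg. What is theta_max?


lambda/d - 1 = 1/0.42800 - 1 = 1.336449 >= 1
d/lambda <= 0.5, so the array can scan to endfire without grating lobes: theta_max = 90 deg

90 deg


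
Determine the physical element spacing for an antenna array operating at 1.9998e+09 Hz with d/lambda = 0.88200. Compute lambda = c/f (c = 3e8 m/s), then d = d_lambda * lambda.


lambda = c / f = 3.0000e+08 / 1.9998e+09 = 0.1500150 m
d = 0.88200 * 0.1500150 = 0.1323 m

0.1323 m
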